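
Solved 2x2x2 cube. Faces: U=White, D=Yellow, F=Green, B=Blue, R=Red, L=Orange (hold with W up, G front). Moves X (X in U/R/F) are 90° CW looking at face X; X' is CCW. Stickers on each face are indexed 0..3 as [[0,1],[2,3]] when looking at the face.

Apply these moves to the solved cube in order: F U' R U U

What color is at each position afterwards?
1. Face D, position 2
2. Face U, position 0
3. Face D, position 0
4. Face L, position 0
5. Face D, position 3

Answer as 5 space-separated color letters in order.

After move 1 (F): F=GGGG U=WWOO R=WRWR D=RRYY L=OYOY
After move 2 (U'): U=WOWO F=OYGG R=GGWR B=WRBB L=BBOY
After move 3 (R): R=WGRG U=WYWG F=ORGY D=RBYW B=OROB
After move 4 (U): U=WWGY F=WGGY R=ORRG B=BBOB L=OROY
After move 5 (U): U=GWYW F=ORGY R=BBRG B=OROB L=WGOY
Query 1: D[2] = Y
Query 2: U[0] = G
Query 3: D[0] = R
Query 4: L[0] = W
Query 5: D[3] = W

Answer: Y G R W W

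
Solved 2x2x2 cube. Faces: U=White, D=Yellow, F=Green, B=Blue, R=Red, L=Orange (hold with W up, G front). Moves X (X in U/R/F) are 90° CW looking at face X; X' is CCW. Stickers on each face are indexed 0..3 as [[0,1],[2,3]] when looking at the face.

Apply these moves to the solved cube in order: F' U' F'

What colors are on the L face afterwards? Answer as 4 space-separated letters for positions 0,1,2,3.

Answer: B R O W

Derivation:
After move 1 (F'): F=GGGG U=WWRR R=YRYR D=OOYY L=OWOW
After move 2 (U'): U=WRWR F=OWGG R=GGYR B=YRBB L=BBOW
After move 3 (F'): F=WGOG U=WRGY R=OGOR D=BWYY L=BROW
Query: L face = BROW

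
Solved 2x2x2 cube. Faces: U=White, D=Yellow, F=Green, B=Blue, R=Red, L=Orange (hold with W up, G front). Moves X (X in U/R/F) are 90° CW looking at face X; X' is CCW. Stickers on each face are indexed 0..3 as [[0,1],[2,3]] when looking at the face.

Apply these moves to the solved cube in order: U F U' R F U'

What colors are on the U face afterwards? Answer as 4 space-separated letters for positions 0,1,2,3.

Answer: Y O W Y

Derivation:
After move 1 (U): U=WWWW F=RRGG R=BBRR B=OOBB L=GGOO
After move 2 (F): F=GRGR U=WWOG R=WBWR D=RBYY L=GYOY
After move 3 (U'): U=WGWO F=GYGR R=GRWR B=WBBB L=OOOY
After move 4 (R): R=WGRR U=WYWR F=GBGY D=RBYW B=OBGB
After move 5 (F): F=GGYB U=WYYO R=WGRR D=RWYW L=OROB
After move 6 (U'): U=YOWY F=ORYB R=GGRR B=WGGB L=OBOB
Query: U face = YOWY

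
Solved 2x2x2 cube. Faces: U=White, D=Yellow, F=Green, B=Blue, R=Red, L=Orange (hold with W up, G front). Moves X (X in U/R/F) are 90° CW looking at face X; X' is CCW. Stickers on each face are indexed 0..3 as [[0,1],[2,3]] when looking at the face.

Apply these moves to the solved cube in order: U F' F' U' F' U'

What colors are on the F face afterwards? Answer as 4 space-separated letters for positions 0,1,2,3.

Answer: O Y G R

Derivation:
After move 1 (U): U=WWWW F=RRGG R=BBRR B=OOBB L=GGOO
After move 2 (F'): F=RGRG U=WWBR R=YBYR D=GOYY L=GWOW
After move 3 (F'): F=GGRR U=WWYY R=OBGR D=WWYY L=GROB
After move 4 (U'): U=WYWY F=GRRR R=GGGR B=OBBB L=OOOB
After move 5 (F'): F=RRGR U=WYGG R=WGWR D=OBYY L=OYOW
After move 6 (U'): U=YGWG F=OYGR R=RRWR B=WGBB L=OBOW
Query: F face = OYGR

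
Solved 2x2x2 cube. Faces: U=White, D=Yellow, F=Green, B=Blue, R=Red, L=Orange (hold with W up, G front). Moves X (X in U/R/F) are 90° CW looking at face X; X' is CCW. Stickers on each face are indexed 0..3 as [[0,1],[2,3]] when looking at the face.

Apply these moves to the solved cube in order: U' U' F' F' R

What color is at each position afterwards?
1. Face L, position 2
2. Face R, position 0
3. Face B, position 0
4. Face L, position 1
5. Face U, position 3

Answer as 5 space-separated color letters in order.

Answer: O R Y R B

Derivation:
After move 1 (U'): U=WWWW F=OOGG R=GGRR B=RRBB L=BBOO
After move 2 (U'): U=WWWW F=BBGG R=OORR B=GGBB L=RROO
After move 3 (F'): F=BGBG U=WWOR R=YOYR D=ROYY L=RWOW
After move 4 (F'): F=GGBB U=WWYY R=OORR D=WWYY L=RROO
After move 5 (R): R=RORO U=WGYB F=GWBY D=WBYG B=YGWB
Query 1: L[2] = O
Query 2: R[0] = R
Query 3: B[0] = Y
Query 4: L[1] = R
Query 5: U[3] = B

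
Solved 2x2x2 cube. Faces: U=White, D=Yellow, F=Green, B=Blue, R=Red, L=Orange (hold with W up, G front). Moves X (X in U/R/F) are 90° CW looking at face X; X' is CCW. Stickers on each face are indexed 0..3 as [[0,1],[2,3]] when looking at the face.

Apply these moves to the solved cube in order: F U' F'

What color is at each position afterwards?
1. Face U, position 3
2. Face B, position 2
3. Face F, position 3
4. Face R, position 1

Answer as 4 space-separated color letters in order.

After move 1 (F): F=GGGG U=WWOO R=WRWR D=RRYY L=OYOY
After move 2 (U'): U=WOWO F=OYGG R=GGWR B=WRBB L=BBOY
After move 3 (F'): F=YGOG U=WOGW R=RGRR D=BYYY L=BOOW
Query 1: U[3] = W
Query 2: B[2] = B
Query 3: F[3] = G
Query 4: R[1] = G

Answer: W B G G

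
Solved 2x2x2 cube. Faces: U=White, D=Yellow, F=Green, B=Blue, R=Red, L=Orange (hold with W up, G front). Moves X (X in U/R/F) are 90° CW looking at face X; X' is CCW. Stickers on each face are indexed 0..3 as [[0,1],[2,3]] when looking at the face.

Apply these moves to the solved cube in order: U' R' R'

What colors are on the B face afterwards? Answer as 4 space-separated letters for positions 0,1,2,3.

After move 1 (U'): U=WWWW F=OOGG R=GGRR B=RRBB L=BBOO
After move 2 (R'): R=GRGR U=WBWR F=OWGW D=YOYG B=YRYB
After move 3 (R'): R=RRGG U=WYWY F=OBGR D=YWYW B=GROB
Query: B face = GROB

Answer: G R O B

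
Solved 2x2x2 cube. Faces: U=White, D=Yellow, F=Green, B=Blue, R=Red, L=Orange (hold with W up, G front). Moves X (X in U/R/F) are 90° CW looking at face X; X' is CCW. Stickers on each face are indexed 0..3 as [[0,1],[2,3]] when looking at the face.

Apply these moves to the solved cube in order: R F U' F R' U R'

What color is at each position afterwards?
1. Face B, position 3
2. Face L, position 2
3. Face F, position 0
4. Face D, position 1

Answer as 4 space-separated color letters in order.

After move 1 (R): R=RRRR U=WGWG F=GYGY D=YBYB B=WBWB
After move 2 (F): F=GGYY U=WGOO R=WRGR D=RRYB L=OYOB
After move 3 (U'): U=GOWO F=OYYY R=GGGR B=WRWB L=WBOB
After move 4 (F): F=YOYY U=GOBB R=WGOR D=GGYB L=WROR
After move 5 (R'): R=GRWO U=GWBW F=YOYB D=GOYY B=BRGB
After move 6 (U): U=BGWW F=GRYB R=BRWO B=WRGB L=YOOR
After move 7 (R'): R=ROBW U=BGWW F=GGYW D=GRYB B=YROB
Query 1: B[3] = B
Query 2: L[2] = O
Query 3: F[0] = G
Query 4: D[1] = R

Answer: B O G R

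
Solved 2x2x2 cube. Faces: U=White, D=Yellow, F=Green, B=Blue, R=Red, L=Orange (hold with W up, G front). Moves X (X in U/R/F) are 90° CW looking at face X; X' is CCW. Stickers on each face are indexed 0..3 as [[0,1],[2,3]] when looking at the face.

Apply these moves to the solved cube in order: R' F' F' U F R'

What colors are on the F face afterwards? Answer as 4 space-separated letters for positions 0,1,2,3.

After move 1 (R'): R=RRRR U=WBWB F=GWGW D=YGYG B=YBYB
After move 2 (F'): F=WWGG U=WBRR R=GRYR D=OOYG L=OBOW
After move 3 (F'): F=WGWG U=WBGY R=OROR D=BWYG L=OROR
After move 4 (U): U=GWYB F=ORWG R=YBOR B=ORYB L=WGOR
After move 5 (F): F=WOGR U=GWRG R=YBBR D=OYYG L=WBOW
After move 6 (R'): R=BRYB U=GYRO F=WWGG D=OOYR B=GRYB
Query: F face = WWGG

Answer: W W G G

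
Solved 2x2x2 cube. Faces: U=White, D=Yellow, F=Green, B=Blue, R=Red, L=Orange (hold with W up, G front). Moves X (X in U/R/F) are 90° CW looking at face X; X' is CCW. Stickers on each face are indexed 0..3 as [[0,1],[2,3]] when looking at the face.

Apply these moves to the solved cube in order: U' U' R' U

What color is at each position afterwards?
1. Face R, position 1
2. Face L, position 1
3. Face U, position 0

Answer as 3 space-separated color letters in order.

Answer: G W W

Derivation:
After move 1 (U'): U=WWWW F=OOGG R=GGRR B=RRBB L=BBOO
After move 2 (U'): U=WWWW F=BBGG R=OORR B=GGBB L=RROO
After move 3 (R'): R=OROR U=WBWG F=BWGW D=YBYG B=YGYB
After move 4 (U): U=WWGB F=ORGW R=YGOR B=RRYB L=BWOO
Query 1: R[1] = G
Query 2: L[1] = W
Query 3: U[0] = W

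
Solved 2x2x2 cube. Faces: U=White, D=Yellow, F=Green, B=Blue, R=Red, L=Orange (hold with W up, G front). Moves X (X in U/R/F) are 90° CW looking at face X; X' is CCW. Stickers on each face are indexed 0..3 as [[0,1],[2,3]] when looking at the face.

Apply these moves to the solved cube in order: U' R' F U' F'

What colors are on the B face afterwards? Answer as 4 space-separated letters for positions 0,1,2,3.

Answer: W R Y B

Derivation:
After move 1 (U'): U=WWWW F=OOGG R=GGRR B=RRBB L=BBOO
After move 2 (R'): R=GRGR U=WBWR F=OWGW D=YOYG B=YRYB
After move 3 (F): F=GOWW U=WBOB R=WRRR D=GGYG L=BYOO
After move 4 (U'): U=BBWO F=BYWW R=GORR B=WRYB L=YROO
After move 5 (F'): F=YWBW U=BBGR R=GOGR D=ROYG L=YOOW
Query: B face = WRYB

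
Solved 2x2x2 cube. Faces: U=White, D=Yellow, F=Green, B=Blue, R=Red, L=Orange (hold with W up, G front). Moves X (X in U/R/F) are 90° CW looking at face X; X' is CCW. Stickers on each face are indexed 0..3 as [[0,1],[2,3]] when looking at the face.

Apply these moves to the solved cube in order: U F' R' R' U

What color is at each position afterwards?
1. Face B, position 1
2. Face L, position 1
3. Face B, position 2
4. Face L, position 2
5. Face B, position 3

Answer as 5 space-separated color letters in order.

Answer: W B G O B

Derivation:
After move 1 (U): U=WWWW F=RRGG R=BBRR B=OOBB L=GGOO
After move 2 (F'): F=RGRG U=WWBR R=YBYR D=GOYY L=GWOW
After move 3 (R'): R=BRYY U=WBBO F=RWRR D=GGYG B=YOOB
After move 4 (R'): R=RYBY U=WOBY F=RBRO D=GWYR B=GOGB
After move 5 (U): U=BWYO F=RYRO R=GOBY B=GWGB L=RBOW
Query 1: B[1] = W
Query 2: L[1] = B
Query 3: B[2] = G
Query 4: L[2] = O
Query 5: B[3] = B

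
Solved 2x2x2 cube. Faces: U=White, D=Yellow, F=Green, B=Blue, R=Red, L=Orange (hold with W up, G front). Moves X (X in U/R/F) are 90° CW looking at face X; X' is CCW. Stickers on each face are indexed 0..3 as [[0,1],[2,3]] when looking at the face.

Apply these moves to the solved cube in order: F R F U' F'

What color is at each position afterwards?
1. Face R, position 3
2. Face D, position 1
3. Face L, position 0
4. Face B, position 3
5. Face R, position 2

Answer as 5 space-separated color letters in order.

After move 1 (F): F=GGGG U=WWOO R=WRWR D=RRYY L=OYOY
After move 2 (R): R=WWRR U=WGOG F=GRGY D=RBYB B=OBWB
After move 3 (F): F=GGYR U=WGYY R=OWGR D=RWYB L=OROB
After move 4 (U'): U=GYWY F=ORYR R=GGGR B=OWWB L=OBOB
After move 5 (F'): F=RROY U=GYGG R=WGRR D=BBYB L=OYOW
Query 1: R[3] = R
Query 2: D[1] = B
Query 3: L[0] = O
Query 4: B[3] = B
Query 5: R[2] = R

Answer: R B O B R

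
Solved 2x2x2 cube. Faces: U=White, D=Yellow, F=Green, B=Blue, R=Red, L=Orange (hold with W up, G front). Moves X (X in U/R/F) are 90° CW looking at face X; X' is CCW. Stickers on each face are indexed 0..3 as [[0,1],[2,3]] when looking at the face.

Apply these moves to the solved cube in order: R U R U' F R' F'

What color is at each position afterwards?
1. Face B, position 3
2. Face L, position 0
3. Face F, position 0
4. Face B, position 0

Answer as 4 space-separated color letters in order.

After move 1 (R): R=RRRR U=WGWG F=GYGY D=YBYB B=WBWB
After move 2 (U): U=WWGG F=RRGY R=WBRR B=OOWB L=GYOO
After move 3 (R): R=RWRB U=WRGY F=RBGB D=YWYO B=GOWB
After move 4 (U'): U=RYWG F=GYGB R=RBRB B=RWWB L=GOOO
After move 5 (F): F=GGBY U=RYOO R=WBGB D=RRYO L=GYOW
After move 6 (R'): R=BBWG U=RWOR F=GYBO D=RGYY B=OWRB
After move 7 (F'): F=YOGB U=RWBW R=GBRG D=YWYY L=GROO
Query 1: B[3] = B
Query 2: L[0] = G
Query 3: F[0] = Y
Query 4: B[0] = O

Answer: B G Y O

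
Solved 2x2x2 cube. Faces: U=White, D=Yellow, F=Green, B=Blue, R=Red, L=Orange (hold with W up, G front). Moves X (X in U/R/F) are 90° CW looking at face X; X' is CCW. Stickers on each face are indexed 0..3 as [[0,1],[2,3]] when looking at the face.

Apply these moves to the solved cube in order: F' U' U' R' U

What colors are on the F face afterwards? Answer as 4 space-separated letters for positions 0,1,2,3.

After move 1 (F'): F=GGGG U=WWRR R=YRYR D=OOYY L=OWOW
After move 2 (U'): U=WRWR F=OWGG R=GGYR B=YRBB L=BBOW
After move 3 (U'): U=RRWW F=BBGG R=OWYR B=GGBB L=YROW
After move 4 (R'): R=WROY U=RBWG F=BRGW D=OBYG B=YGOB
After move 5 (U): U=WRGB F=WRGW R=YGOY B=YROB L=BROW
Query: F face = WRGW

Answer: W R G W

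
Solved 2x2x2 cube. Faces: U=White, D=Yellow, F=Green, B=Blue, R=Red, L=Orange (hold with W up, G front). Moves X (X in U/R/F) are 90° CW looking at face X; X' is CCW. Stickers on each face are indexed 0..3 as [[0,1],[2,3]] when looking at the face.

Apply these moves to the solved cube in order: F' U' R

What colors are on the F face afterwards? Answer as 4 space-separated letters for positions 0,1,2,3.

Answer: O O G Y

Derivation:
After move 1 (F'): F=GGGG U=WWRR R=YRYR D=OOYY L=OWOW
After move 2 (U'): U=WRWR F=OWGG R=GGYR B=YRBB L=BBOW
After move 3 (R): R=YGRG U=WWWG F=OOGY D=OBYY B=RRRB
Query: F face = OOGY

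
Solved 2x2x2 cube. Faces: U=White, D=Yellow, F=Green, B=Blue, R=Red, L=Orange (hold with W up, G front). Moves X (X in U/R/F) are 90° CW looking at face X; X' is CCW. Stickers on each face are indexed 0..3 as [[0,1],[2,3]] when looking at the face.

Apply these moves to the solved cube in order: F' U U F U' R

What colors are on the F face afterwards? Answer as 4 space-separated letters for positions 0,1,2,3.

Answer: Y O G Y

Derivation:
After move 1 (F'): F=GGGG U=WWRR R=YRYR D=OOYY L=OWOW
After move 2 (U): U=RWRW F=YRGG R=BBYR B=OWBB L=GGOW
After move 3 (U): U=RRWW F=BBGG R=OWYR B=GGBB L=YROW
After move 4 (F): F=GBGB U=RRWR R=WWWR D=YOYY L=YOOO
After move 5 (U'): U=RRRW F=YOGB R=GBWR B=WWBB L=GGOO
After move 6 (R): R=WGRB U=RORB F=YOGY D=YBYW B=WWRB
Query: F face = YOGY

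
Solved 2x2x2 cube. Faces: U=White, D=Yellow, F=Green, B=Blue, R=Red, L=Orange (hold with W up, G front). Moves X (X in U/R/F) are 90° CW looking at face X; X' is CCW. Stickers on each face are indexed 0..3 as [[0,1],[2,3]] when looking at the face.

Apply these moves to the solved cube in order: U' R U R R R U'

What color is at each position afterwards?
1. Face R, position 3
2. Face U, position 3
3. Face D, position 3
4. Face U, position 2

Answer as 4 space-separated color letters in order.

After move 1 (U'): U=WWWW F=OOGG R=GGRR B=RRBB L=BBOO
After move 2 (R): R=RGRG U=WOWG F=OYGY D=YBYR B=WRWB
After move 3 (U): U=WWGO F=RGGY R=WRRG B=BBWB L=OYOO
After move 4 (R): R=RWGR U=WGGY F=RBGR D=YWYB B=OBWB
After move 5 (R): R=GRRW U=WBGR F=RWGB D=YWYO B=YBGB
After move 6 (R): R=RGWR U=WWGB F=RWGO D=YGYY B=RBBB
After move 7 (U'): U=WBWG F=OYGO R=RWWR B=RGBB L=RBOO
Query 1: R[3] = R
Query 2: U[3] = G
Query 3: D[3] = Y
Query 4: U[2] = W

Answer: R G Y W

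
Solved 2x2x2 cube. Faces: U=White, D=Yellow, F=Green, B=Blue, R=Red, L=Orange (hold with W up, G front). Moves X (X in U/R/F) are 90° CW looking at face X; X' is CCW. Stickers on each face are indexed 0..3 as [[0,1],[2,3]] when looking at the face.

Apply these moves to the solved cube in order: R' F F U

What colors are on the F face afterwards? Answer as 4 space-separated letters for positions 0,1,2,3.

Answer: O R W G

Derivation:
After move 1 (R'): R=RRRR U=WBWB F=GWGW D=YGYG B=YBYB
After move 2 (F): F=GGWW U=WBOO R=WRBR D=RRYG L=OYOG
After move 3 (F): F=WGWG U=WBGY R=OROR D=BWYG L=OROR
After move 4 (U): U=GWYB F=ORWG R=YBOR B=ORYB L=WGOR
Query: F face = ORWG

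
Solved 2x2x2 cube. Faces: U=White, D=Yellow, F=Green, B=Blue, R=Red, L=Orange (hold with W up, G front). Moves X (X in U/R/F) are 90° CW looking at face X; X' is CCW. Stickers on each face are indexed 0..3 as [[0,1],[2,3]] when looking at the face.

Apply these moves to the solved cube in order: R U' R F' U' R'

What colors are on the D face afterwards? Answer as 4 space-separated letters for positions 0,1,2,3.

After move 1 (R): R=RRRR U=WGWG F=GYGY D=YBYB B=WBWB
After move 2 (U'): U=GGWW F=OOGY R=GYRR B=RRWB L=WBOO
After move 3 (R): R=RGRY U=GOWY F=OBGB D=YWYR B=WRGB
After move 4 (F'): F=BBOG U=GORR R=WGYY D=BOYR L=WYOW
After move 5 (U'): U=ORGR F=WYOG R=BBYY B=WGGB L=WROW
After move 6 (R'): R=BYBY U=OGGW F=WROR D=BYYG B=RGOB
Query: D face = BYYG

Answer: B Y Y G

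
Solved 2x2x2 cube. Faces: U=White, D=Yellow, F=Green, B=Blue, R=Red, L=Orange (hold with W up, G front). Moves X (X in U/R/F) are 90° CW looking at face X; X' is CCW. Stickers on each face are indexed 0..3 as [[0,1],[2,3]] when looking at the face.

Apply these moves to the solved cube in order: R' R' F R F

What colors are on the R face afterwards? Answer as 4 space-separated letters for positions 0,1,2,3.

After move 1 (R'): R=RRRR U=WBWB F=GWGW D=YGYG B=YBYB
After move 2 (R'): R=RRRR U=WYWY F=GBGB D=YWYW B=GBGB
After move 3 (F): F=GGBB U=WYOO R=WRYR D=RRYW L=OYOW
After move 4 (R): R=YWRR U=WGOB F=GRBW D=RGYG B=OBYB
After move 5 (F): F=BGWR U=WGWY R=OWBR D=RYYG L=OROG
Query: R face = OWBR

Answer: O W B R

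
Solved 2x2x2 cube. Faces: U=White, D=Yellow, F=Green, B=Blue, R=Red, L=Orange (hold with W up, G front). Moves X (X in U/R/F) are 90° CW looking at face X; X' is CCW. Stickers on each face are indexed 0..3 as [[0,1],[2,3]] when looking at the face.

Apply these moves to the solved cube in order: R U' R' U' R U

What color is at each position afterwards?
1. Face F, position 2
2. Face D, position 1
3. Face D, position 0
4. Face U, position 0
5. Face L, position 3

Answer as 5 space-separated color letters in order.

After move 1 (R): R=RRRR U=WGWG F=GYGY D=YBYB B=WBWB
After move 2 (U'): U=GGWW F=OOGY R=GYRR B=RRWB L=WBOO
After move 3 (R'): R=YRGR U=GWWR F=OGGW D=YOYY B=BRBB
After move 4 (U'): U=WRGW F=WBGW R=OGGR B=YRBB L=BROO
After move 5 (R): R=GORG U=WBGW F=WOGY D=YBYY B=WRRB
After move 6 (U): U=GWWB F=GOGY R=WRRG B=BRRB L=WOOO
Query 1: F[2] = G
Query 2: D[1] = B
Query 3: D[0] = Y
Query 4: U[0] = G
Query 5: L[3] = O

Answer: G B Y G O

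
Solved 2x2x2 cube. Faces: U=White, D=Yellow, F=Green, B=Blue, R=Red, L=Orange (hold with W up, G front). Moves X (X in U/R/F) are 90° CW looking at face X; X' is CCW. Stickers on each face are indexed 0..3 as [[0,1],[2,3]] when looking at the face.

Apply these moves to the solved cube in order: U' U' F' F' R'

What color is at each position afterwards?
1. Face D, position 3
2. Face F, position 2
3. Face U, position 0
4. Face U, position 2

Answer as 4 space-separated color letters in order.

After move 1 (U'): U=WWWW F=OOGG R=GGRR B=RRBB L=BBOO
After move 2 (U'): U=WWWW F=BBGG R=OORR B=GGBB L=RROO
After move 3 (F'): F=BGBG U=WWOR R=YOYR D=ROYY L=RWOW
After move 4 (F'): F=GGBB U=WWYY R=OORR D=WWYY L=RROO
After move 5 (R'): R=OROR U=WBYG F=GWBY D=WGYB B=YGWB
Query 1: D[3] = B
Query 2: F[2] = B
Query 3: U[0] = W
Query 4: U[2] = Y

Answer: B B W Y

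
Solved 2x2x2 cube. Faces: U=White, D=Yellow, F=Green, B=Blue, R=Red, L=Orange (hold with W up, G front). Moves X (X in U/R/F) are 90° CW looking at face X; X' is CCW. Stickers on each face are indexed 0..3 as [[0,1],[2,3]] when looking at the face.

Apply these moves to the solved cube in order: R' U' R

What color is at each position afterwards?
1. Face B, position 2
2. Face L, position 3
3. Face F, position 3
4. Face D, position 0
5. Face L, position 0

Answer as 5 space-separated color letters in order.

After move 1 (R'): R=RRRR U=WBWB F=GWGW D=YGYG B=YBYB
After move 2 (U'): U=BBWW F=OOGW R=GWRR B=RRYB L=YBOO
After move 3 (R): R=RGRW U=BOWW F=OGGG D=YYYR B=WRBB
Query 1: B[2] = B
Query 2: L[3] = O
Query 3: F[3] = G
Query 4: D[0] = Y
Query 5: L[0] = Y

Answer: B O G Y Y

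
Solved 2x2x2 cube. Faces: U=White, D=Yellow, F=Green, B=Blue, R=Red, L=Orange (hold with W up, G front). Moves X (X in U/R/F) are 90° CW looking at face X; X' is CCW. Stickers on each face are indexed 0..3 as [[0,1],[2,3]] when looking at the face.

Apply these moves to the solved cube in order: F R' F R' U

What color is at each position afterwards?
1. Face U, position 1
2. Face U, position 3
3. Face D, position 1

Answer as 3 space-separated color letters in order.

Answer: W R G

Derivation:
After move 1 (F): F=GGGG U=WWOO R=WRWR D=RRYY L=OYOY
After move 2 (R'): R=RRWW U=WBOB F=GWGO D=RGYG B=YBRB
After move 3 (F): F=GGOW U=WBYY R=ORBW D=WRYG L=OROG
After move 4 (R'): R=RWOB U=WRYY F=GBOY D=WGYW B=GBRB
After move 5 (U): U=YWYR F=RWOY R=GBOB B=ORRB L=GBOG
Query 1: U[1] = W
Query 2: U[3] = R
Query 3: D[1] = G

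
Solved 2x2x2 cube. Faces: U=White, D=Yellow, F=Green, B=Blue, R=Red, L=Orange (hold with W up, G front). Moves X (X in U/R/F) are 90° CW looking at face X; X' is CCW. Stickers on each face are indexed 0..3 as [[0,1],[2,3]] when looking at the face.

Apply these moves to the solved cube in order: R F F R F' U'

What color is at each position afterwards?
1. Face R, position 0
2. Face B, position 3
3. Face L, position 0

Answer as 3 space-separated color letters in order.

Answer: W B Y

Derivation:
After move 1 (R): R=RRRR U=WGWG F=GYGY D=YBYB B=WBWB
After move 2 (F): F=GGYY U=WGOO R=WRGR D=RRYB L=OYOB
After move 3 (F): F=YGYG U=WGBY R=OROR D=GWYB L=OROR
After move 4 (R): R=OORR U=WGBG F=YWYB D=GWYW B=YBGB
After move 5 (F'): F=WBYY U=WGOR R=WOGR D=RRYW L=OGOB
After move 6 (U'): U=GRWO F=OGYY R=WBGR B=WOGB L=YBOB
Query 1: R[0] = W
Query 2: B[3] = B
Query 3: L[0] = Y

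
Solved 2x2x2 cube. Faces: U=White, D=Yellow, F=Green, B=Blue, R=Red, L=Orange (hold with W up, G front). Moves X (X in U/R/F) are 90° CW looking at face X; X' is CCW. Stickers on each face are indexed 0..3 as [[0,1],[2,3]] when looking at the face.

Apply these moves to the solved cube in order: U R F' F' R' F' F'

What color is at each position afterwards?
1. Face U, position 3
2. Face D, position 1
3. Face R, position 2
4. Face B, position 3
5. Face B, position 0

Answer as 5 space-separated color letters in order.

After move 1 (U): U=WWWW F=RRGG R=BBRR B=OOBB L=GGOO
After move 2 (R): R=RBRB U=WRWG F=RYGY D=YBYO B=WOWB
After move 3 (F'): F=YYRG U=WRRR R=BBYB D=GOYO L=GGOW
After move 4 (F'): F=YGYR U=WRBY R=OBGB D=GWYO L=GROR
After move 5 (R'): R=BBOG U=WWBW F=YRYY D=GGYR B=OOWB
After move 6 (F'): F=RYYY U=WWBO R=GBGG D=RRYR L=GWOB
After move 7 (F'): F=YYRY U=WWGG R=RBRG D=WBYR L=GOOB
Query 1: U[3] = G
Query 2: D[1] = B
Query 3: R[2] = R
Query 4: B[3] = B
Query 5: B[0] = O

Answer: G B R B O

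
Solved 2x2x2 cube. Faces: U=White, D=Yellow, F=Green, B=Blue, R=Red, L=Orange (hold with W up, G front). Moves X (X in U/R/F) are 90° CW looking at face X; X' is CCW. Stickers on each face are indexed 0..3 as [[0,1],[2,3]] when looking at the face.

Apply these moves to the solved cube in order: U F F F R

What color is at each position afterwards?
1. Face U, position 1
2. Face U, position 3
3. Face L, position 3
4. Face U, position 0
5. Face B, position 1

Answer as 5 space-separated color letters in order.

After move 1 (U): U=WWWW F=RRGG R=BBRR B=OOBB L=GGOO
After move 2 (F): F=GRGR U=WWOG R=WBWR D=RBYY L=GYOY
After move 3 (F): F=GGRR U=WWYY R=OBGR D=WWYY L=GROB
After move 4 (F): F=RGRG U=WWBR R=YBYR D=GOYY L=GWOW
After move 5 (R): R=YYRB U=WGBG F=RORY D=GBYO B=ROWB
Query 1: U[1] = G
Query 2: U[3] = G
Query 3: L[3] = W
Query 4: U[0] = W
Query 5: B[1] = O

Answer: G G W W O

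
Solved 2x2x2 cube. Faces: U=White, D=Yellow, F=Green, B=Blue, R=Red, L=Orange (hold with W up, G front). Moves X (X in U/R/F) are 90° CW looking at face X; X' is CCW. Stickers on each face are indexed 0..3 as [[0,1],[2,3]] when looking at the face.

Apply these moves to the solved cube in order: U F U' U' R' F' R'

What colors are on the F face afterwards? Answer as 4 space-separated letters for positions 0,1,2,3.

After move 1 (U): U=WWWW F=RRGG R=BBRR B=OOBB L=GGOO
After move 2 (F): F=GRGR U=WWOG R=WBWR D=RBYY L=GYOY
After move 3 (U'): U=WGWO F=GYGR R=GRWR B=WBBB L=OOOY
After move 4 (U'): U=GOWW F=OOGR R=GYWR B=GRBB L=WBOY
After move 5 (R'): R=YRGW U=GBWG F=OOGW D=ROYR B=YRBB
After move 6 (F'): F=OWOG U=GBYG R=ORRW D=BYYR L=WGOW
After move 7 (R'): R=RWOR U=GBYY F=OBOG D=BWYG B=RRYB
Query: F face = OBOG

Answer: O B O G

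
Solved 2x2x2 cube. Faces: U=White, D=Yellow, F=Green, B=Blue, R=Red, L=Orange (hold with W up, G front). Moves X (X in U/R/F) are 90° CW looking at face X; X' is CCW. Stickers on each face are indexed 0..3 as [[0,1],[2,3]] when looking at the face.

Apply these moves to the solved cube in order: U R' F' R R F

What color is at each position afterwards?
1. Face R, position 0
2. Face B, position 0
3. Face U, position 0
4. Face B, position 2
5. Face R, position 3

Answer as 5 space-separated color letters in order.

After move 1 (U): U=WWWW F=RRGG R=BBRR B=OOBB L=GGOO
After move 2 (R'): R=BRBR U=WBWO F=RWGW D=YRYG B=YOYB
After move 3 (F'): F=WWRG U=WBBB R=RRYR D=GOYG L=GOOW
After move 4 (R): R=YRRR U=WWBG F=WORG D=GYYY B=BOBB
After move 5 (R): R=RYRR U=WOBG F=WYRY D=GBYB B=GOWB
After move 6 (F): F=RWYY U=WOWO R=BYGR D=RRYB L=GGOB
Query 1: R[0] = B
Query 2: B[0] = G
Query 3: U[0] = W
Query 4: B[2] = W
Query 5: R[3] = R

Answer: B G W W R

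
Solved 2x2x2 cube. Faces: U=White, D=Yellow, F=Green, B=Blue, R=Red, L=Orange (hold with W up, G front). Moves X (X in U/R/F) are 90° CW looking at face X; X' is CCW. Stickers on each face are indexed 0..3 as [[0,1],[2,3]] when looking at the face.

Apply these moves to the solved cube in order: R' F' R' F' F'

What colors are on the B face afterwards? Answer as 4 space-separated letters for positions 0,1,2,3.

Answer: G B O B

Derivation:
After move 1 (R'): R=RRRR U=WBWB F=GWGW D=YGYG B=YBYB
After move 2 (F'): F=WWGG U=WBRR R=GRYR D=OOYG L=OBOW
After move 3 (R'): R=RRGY U=WYRY F=WBGR D=OWYG B=GBOB
After move 4 (F'): F=BRWG U=WYRG R=WROY D=BWYG L=OYOR
After move 5 (F'): F=RGBW U=WYWO R=WRBY D=YRYG L=OGOR
Query: B face = GBOB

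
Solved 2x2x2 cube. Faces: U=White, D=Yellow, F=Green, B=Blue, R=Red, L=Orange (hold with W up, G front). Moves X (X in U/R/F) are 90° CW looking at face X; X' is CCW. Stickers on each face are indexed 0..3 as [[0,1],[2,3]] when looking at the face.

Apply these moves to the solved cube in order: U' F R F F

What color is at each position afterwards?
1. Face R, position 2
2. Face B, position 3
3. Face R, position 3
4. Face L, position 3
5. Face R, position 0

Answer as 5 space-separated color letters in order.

Answer: Y B G W Y

Derivation:
After move 1 (U'): U=WWWW F=OOGG R=GGRR B=RRBB L=BBOO
After move 2 (F): F=GOGO U=WWOB R=WGWR D=RGYY L=BYOY
After move 3 (R): R=WWRG U=WOOO F=GGGY D=RBYR B=BRWB
After move 4 (F): F=GGYG U=WOYY R=OWOG D=RWYR L=BROB
After move 5 (F): F=YGGG U=WOBR R=YWYG D=OOYR L=BROW
Query 1: R[2] = Y
Query 2: B[3] = B
Query 3: R[3] = G
Query 4: L[3] = W
Query 5: R[0] = Y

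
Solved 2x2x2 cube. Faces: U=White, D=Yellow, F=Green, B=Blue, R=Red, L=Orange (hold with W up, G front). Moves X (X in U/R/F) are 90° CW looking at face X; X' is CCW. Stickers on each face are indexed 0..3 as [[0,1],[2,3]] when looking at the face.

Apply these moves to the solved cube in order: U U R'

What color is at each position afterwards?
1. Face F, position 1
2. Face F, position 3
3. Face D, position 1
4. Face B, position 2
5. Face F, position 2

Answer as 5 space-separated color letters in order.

After move 1 (U): U=WWWW F=RRGG R=BBRR B=OOBB L=GGOO
After move 2 (U): U=WWWW F=BBGG R=OORR B=GGBB L=RROO
After move 3 (R'): R=OROR U=WBWG F=BWGW D=YBYG B=YGYB
Query 1: F[1] = W
Query 2: F[3] = W
Query 3: D[1] = B
Query 4: B[2] = Y
Query 5: F[2] = G

Answer: W W B Y G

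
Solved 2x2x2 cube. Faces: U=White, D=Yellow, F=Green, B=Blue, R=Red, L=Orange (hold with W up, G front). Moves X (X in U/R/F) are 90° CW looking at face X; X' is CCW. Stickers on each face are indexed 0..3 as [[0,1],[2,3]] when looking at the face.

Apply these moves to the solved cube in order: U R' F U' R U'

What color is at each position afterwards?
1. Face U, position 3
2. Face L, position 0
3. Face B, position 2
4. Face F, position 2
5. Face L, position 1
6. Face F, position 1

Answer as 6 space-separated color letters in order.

After move 1 (U): U=WWWW F=RRGG R=BBRR B=OOBB L=GGOO
After move 2 (R'): R=BRBR U=WBWO F=RWGW D=YRYG B=YOYB
After move 3 (F): F=GRWW U=WBOG R=WROR D=BBYG L=GYOR
After move 4 (U'): U=BGWO F=GYWW R=GROR B=WRYB L=YOOR
After move 5 (R): R=OGRR U=BYWW F=GBWG D=BYYW B=ORGB
After move 6 (U'): U=YWBW F=YOWG R=GBRR B=OGGB L=OROR
Query 1: U[3] = W
Query 2: L[0] = O
Query 3: B[2] = G
Query 4: F[2] = W
Query 5: L[1] = R
Query 6: F[1] = O

Answer: W O G W R O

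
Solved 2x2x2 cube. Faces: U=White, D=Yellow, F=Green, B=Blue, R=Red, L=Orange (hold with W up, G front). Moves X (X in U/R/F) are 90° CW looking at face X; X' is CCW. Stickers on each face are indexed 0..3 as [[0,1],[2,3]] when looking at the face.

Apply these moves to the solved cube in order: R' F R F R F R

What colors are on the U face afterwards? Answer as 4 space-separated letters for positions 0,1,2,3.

After move 1 (R'): R=RRRR U=WBWB F=GWGW D=YGYG B=YBYB
After move 2 (F): F=GGWW U=WBOO R=WRBR D=RRYG L=OYOG
After move 3 (R): R=BWRR U=WGOW F=GRWG D=RYYY B=OBBB
After move 4 (F): F=WGGR U=WGGY R=OWWR D=RBYY L=OROY
After move 5 (R): R=WORW U=WGGR F=WBGY D=RBYO B=YBGB
After move 6 (F): F=GWYB U=WGYR R=GORW D=RWYO L=OROB
After move 7 (R): R=RGWO U=WWYB F=GWYO D=RGYY B=RBGB
Query: U face = WWYB

Answer: W W Y B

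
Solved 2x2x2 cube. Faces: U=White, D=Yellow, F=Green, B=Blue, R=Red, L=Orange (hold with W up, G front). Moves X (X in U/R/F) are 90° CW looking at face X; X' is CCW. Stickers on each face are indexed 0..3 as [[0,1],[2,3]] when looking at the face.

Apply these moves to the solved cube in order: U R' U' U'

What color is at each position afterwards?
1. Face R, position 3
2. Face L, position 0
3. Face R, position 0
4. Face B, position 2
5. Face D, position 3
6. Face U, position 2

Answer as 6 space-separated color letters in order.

After move 1 (U): U=WWWW F=RRGG R=BBRR B=OOBB L=GGOO
After move 2 (R'): R=BRBR U=WBWO F=RWGW D=YRYG B=YOYB
After move 3 (U'): U=BOWW F=GGGW R=RWBR B=BRYB L=YOOO
After move 4 (U'): U=OWBW F=YOGW R=GGBR B=RWYB L=BROO
Query 1: R[3] = R
Query 2: L[0] = B
Query 3: R[0] = G
Query 4: B[2] = Y
Query 5: D[3] = G
Query 6: U[2] = B

Answer: R B G Y G B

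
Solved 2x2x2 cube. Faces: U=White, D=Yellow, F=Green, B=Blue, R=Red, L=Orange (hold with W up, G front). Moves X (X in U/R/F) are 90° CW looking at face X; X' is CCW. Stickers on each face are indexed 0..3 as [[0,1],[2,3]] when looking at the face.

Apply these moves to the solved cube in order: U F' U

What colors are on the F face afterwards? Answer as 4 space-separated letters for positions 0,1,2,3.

After move 1 (U): U=WWWW F=RRGG R=BBRR B=OOBB L=GGOO
After move 2 (F'): F=RGRG U=WWBR R=YBYR D=GOYY L=GWOW
After move 3 (U): U=BWRW F=YBRG R=OOYR B=GWBB L=RGOW
Query: F face = YBRG

Answer: Y B R G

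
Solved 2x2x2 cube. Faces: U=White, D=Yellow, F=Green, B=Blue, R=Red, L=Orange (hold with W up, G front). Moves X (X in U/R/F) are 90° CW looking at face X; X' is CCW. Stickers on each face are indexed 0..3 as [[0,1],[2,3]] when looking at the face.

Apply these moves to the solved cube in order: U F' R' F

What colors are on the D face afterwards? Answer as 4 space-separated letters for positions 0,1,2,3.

After move 1 (U): U=WWWW F=RRGG R=BBRR B=OOBB L=GGOO
After move 2 (F'): F=RGRG U=WWBR R=YBYR D=GOYY L=GWOW
After move 3 (R'): R=BRYY U=WBBO F=RWRR D=GGYG B=YOOB
After move 4 (F): F=RRRW U=WBWW R=BROY D=YBYG L=GGOG
Query: D face = YBYG

Answer: Y B Y G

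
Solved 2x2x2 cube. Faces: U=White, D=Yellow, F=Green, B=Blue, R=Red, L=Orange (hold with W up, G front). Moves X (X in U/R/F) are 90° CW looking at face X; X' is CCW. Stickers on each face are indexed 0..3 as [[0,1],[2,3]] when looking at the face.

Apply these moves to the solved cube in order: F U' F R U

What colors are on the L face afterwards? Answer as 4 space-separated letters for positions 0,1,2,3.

After move 1 (F): F=GGGG U=WWOO R=WRWR D=RRYY L=OYOY
After move 2 (U'): U=WOWO F=OYGG R=GGWR B=WRBB L=BBOY
After move 3 (F): F=GOGY U=WOYB R=WGOR D=WGYY L=BROR
After move 4 (R): R=OWRG U=WOYY F=GGGY D=WBYW B=BROB
After move 5 (U): U=YWYO F=OWGY R=BRRG B=BROB L=GGOR
Query: L face = GGOR

Answer: G G O R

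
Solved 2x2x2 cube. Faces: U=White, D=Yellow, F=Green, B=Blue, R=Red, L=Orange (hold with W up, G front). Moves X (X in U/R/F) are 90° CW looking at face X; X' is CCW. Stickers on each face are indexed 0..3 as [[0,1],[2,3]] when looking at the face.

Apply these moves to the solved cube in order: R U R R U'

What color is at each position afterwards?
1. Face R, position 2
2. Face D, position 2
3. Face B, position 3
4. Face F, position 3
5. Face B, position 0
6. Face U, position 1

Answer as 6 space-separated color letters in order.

Answer: B Y B O R B

Derivation:
After move 1 (R): R=RRRR U=WGWG F=GYGY D=YBYB B=WBWB
After move 2 (U): U=WWGG F=RRGY R=WBRR B=OOWB L=GYOO
After move 3 (R): R=RWRB U=WRGY F=RBGB D=YWYO B=GOWB
After move 4 (R): R=RRBW U=WBGB F=RWGO D=YWYG B=YORB
After move 5 (U'): U=BBWG F=GYGO R=RWBW B=RRRB L=YOOO
Query 1: R[2] = B
Query 2: D[2] = Y
Query 3: B[3] = B
Query 4: F[3] = O
Query 5: B[0] = R
Query 6: U[1] = B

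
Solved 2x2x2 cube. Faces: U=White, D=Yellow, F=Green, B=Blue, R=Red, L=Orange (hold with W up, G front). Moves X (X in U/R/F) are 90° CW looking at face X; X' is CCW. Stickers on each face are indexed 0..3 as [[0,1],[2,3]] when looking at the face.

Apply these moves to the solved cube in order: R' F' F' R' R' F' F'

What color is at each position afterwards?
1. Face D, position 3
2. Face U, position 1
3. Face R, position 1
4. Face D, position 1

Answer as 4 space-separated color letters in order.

After move 1 (R'): R=RRRR U=WBWB F=GWGW D=YGYG B=YBYB
After move 2 (F'): F=WWGG U=WBRR R=GRYR D=OOYG L=OBOW
After move 3 (F'): F=WGWG U=WBGY R=OROR D=BWYG L=OROR
After move 4 (R'): R=RROO U=WYGY F=WBWY D=BGYG B=GBWB
After move 5 (R'): R=RORO U=WWGG F=WYWY D=BBYY B=GBGB
After move 6 (F'): F=YYWW U=WWRR R=BOBO D=RRYY L=OGOG
After move 7 (F'): F=YWYW U=WWBB R=RORO D=GGYY L=OROR
Query 1: D[3] = Y
Query 2: U[1] = W
Query 3: R[1] = O
Query 4: D[1] = G

Answer: Y W O G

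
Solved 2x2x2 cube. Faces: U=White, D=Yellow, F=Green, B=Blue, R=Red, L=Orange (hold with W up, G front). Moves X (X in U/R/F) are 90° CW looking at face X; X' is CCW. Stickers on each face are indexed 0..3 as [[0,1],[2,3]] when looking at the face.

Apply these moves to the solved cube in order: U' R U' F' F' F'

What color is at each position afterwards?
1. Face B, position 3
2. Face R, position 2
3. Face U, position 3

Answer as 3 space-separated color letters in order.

After move 1 (U'): U=WWWW F=OOGG R=GGRR B=RRBB L=BBOO
After move 2 (R): R=RGRG U=WOWG F=OYGY D=YBYR B=WRWB
After move 3 (U'): U=OGWW F=BBGY R=OYRG B=RGWB L=WROO
After move 4 (F'): F=BYBG U=OGOR R=BYYG D=ROYR L=WWOW
After move 5 (F'): F=YGBB U=OGBY R=OYRG D=WWYR L=WROO
After move 6 (F'): F=GBYB U=OGOR R=WYWG D=ROYR L=WYOB
Query 1: B[3] = B
Query 2: R[2] = W
Query 3: U[3] = R

Answer: B W R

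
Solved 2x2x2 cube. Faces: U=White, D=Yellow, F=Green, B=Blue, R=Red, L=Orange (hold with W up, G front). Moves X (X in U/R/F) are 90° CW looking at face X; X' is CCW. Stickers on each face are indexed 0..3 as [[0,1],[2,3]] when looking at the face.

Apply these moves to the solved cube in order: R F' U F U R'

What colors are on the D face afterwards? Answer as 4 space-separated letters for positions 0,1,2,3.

Answer: Y B Y R

Derivation:
After move 1 (R): R=RRRR U=WGWG F=GYGY D=YBYB B=WBWB
After move 2 (F'): F=YYGG U=WGRR R=BRYR D=OOYB L=OGOW
After move 3 (U): U=RWRG F=BRGG R=WBYR B=OGWB L=YYOW
After move 4 (F): F=GBGR U=RWWY R=RBGR D=YWYB L=YOOO
After move 5 (U): U=WRYW F=RBGR R=OGGR B=YOWB L=GBOO
After move 6 (R'): R=GROG U=WWYY F=RRGW D=YBYR B=BOWB
Query: D face = YBYR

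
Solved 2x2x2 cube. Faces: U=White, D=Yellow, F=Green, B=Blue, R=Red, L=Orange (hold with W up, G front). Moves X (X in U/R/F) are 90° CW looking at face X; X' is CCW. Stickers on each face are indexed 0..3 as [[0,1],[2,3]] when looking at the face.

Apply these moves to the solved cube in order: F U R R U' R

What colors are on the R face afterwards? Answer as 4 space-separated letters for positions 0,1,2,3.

Answer: B W B B

Derivation:
After move 1 (F): F=GGGG U=WWOO R=WRWR D=RRYY L=OYOY
After move 2 (U): U=OWOW F=WRGG R=BBWR B=OYBB L=GGOY
After move 3 (R): R=WBRB U=OROG F=WRGY D=RBYO B=WYWB
After move 4 (R): R=RWBB U=OROY F=WBGO D=RWYW B=GYRB
After move 5 (U'): U=RYOO F=GGGO R=WBBB B=RWRB L=GYOY
After move 6 (R): R=BWBB U=RGOO F=GWGW D=RRYR B=OWYB
Query: R face = BWBB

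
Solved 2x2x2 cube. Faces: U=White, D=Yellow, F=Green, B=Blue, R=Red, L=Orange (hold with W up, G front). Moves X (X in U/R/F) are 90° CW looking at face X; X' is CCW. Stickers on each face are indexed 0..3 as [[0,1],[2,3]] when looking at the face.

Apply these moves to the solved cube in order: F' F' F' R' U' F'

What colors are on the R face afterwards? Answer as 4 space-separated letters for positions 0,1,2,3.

Answer: G W R W

Derivation:
After move 1 (F'): F=GGGG U=WWRR R=YRYR D=OOYY L=OWOW
After move 2 (F'): F=GGGG U=WWYY R=OROR D=WWYY L=OROR
After move 3 (F'): F=GGGG U=WWOO R=WRWR D=RRYY L=OYOY
After move 4 (R'): R=RRWW U=WBOB F=GWGO D=RGYG B=YBRB
After move 5 (U'): U=BBWO F=OYGO R=GWWW B=RRRB L=YBOY
After move 6 (F'): F=YOOG U=BBGW R=GWRW D=BYYG L=YOOW
Query: R face = GWRW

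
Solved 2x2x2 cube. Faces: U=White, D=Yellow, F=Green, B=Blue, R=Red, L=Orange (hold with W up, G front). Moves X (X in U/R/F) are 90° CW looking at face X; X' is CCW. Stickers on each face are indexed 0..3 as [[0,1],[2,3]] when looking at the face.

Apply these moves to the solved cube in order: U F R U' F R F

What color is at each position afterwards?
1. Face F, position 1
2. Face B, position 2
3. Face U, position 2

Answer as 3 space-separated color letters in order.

After move 1 (U): U=WWWW F=RRGG R=BBRR B=OOBB L=GGOO
After move 2 (F): F=GRGR U=WWOG R=WBWR D=RBYY L=GYOY
After move 3 (R): R=WWRB U=WROR F=GBGY D=RBYO B=GOWB
After move 4 (U'): U=RRWO F=GYGY R=GBRB B=WWWB L=GOOY
After move 5 (F): F=GGYY U=RRYO R=WBOB D=RGYO L=GROB
After move 6 (R): R=OWBB U=RGYY F=GGYO D=RWYW B=OWRB
After move 7 (F): F=YGOG U=RGBR R=YWYB D=BOYW L=GROW
Query 1: F[1] = G
Query 2: B[2] = R
Query 3: U[2] = B

Answer: G R B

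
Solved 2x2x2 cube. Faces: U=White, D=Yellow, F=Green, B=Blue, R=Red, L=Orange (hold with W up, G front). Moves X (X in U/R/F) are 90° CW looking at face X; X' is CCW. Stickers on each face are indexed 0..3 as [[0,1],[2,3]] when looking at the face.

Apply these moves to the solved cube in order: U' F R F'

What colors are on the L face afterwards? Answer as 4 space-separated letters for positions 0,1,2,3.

After move 1 (U'): U=WWWW F=OOGG R=GGRR B=RRBB L=BBOO
After move 2 (F): F=GOGO U=WWOB R=WGWR D=RGYY L=BYOY
After move 3 (R): R=WWRG U=WOOO F=GGGY D=RBYR B=BRWB
After move 4 (F'): F=GYGG U=WOWR R=BWRG D=YYYR L=BOOO
Query: L face = BOOO

Answer: B O O O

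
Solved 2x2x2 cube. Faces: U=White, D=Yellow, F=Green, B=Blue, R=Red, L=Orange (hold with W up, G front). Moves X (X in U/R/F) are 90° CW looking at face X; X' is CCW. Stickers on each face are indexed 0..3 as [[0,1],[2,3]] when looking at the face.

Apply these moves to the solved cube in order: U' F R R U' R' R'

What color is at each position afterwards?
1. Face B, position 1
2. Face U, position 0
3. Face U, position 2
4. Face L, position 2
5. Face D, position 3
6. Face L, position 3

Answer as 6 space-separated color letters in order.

After move 1 (U'): U=WWWW F=OOGG R=GGRR B=RRBB L=BBOO
After move 2 (F): F=GOGO U=WWOB R=WGWR D=RGYY L=BYOY
After move 3 (R): R=WWRG U=WOOO F=GGGY D=RBYR B=BRWB
After move 4 (R): R=RWGW U=WGOY F=GBGR D=RWYB B=OROB
After move 5 (U'): U=GYWO F=BYGR R=GBGW B=RWOB L=OROY
After move 6 (R'): R=BWGG U=GOWR F=BYGO D=RYYR B=BWWB
After move 7 (R'): R=WGBG U=GWWB F=BOGR D=RYYO B=RWYB
Query 1: B[1] = W
Query 2: U[0] = G
Query 3: U[2] = W
Query 4: L[2] = O
Query 5: D[3] = O
Query 6: L[3] = Y

Answer: W G W O O Y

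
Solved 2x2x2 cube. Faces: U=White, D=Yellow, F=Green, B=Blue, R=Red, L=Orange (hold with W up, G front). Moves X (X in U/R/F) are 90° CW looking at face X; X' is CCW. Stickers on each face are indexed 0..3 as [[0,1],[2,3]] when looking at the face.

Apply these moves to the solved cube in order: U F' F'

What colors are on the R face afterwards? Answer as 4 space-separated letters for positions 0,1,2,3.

After move 1 (U): U=WWWW F=RRGG R=BBRR B=OOBB L=GGOO
After move 2 (F'): F=RGRG U=WWBR R=YBYR D=GOYY L=GWOW
After move 3 (F'): F=GGRR U=WWYY R=OBGR D=WWYY L=GROB
Query: R face = OBGR

Answer: O B G R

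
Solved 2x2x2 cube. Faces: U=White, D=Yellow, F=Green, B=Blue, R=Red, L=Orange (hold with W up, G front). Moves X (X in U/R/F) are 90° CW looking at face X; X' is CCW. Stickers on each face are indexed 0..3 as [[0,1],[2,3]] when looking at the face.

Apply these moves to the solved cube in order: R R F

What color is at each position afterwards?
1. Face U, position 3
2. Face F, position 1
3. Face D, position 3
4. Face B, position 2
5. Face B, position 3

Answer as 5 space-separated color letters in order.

After move 1 (R): R=RRRR U=WGWG F=GYGY D=YBYB B=WBWB
After move 2 (R): R=RRRR U=WYWY F=GBGB D=YWYW B=GBGB
After move 3 (F): F=GGBB U=WYOO R=WRYR D=RRYW L=OYOW
Query 1: U[3] = O
Query 2: F[1] = G
Query 3: D[3] = W
Query 4: B[2] = G
Query 5: B[3] = B

Answer: O G W G B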